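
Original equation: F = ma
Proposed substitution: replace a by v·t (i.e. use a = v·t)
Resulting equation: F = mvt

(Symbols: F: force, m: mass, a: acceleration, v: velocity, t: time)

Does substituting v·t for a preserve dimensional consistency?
No

[a] = [L T^-2] and [v·t] = [L]. These differ, so the substitution replaces a quantity by one of different dimensions and the result F = mvt has LHS [L M T^-2] vs RHS [L M] — inconsistent.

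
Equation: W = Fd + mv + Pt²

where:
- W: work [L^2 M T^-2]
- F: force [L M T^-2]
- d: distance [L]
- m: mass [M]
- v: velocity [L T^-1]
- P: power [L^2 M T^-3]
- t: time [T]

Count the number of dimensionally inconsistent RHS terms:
2

LHS W: [L^2 M T^-2]
- Fd: [L^2 M T^-2] ✓
- mv: [L M T^-1] ✗
- Pt²: [L^2 M T^-1] ✗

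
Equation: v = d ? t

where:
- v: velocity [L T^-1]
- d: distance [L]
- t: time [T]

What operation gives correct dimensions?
division (÷): v = d ÷ t

v [L T^-1]; d [L]; t [T].
d × t → [L T] ✗
d ÷ t → [L T^-1] ✓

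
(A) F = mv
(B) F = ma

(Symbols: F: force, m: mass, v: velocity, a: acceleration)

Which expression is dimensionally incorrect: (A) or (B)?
(A)

(A) F = mv: LHS [L M T^-2], RHS [L M T^-1] ✗
(B) F = ma: LHS [L M T^-2], RHS [L M T^-2] ✓

Expression (A) F = mv is dimensionally incorrect.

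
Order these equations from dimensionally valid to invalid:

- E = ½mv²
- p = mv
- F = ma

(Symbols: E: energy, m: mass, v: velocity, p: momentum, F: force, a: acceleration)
Dimensionally correct: E = ½mv², p = mv, F = ma
Dimensionally incorrect: none
Ordered (correct first, then incorrect): E = ½mv², p = mv, F = ma

- E = ½mv²: LHS [L^2 M T^-2], RHS [L^2 M T^-2] → correct ✓
- p = mv: LHS [L M T^-1], RHS [L M T^-1] → correct ✓
- F = ma: LHS [L M T^-2], RHS [L M T^-2] → correct ✓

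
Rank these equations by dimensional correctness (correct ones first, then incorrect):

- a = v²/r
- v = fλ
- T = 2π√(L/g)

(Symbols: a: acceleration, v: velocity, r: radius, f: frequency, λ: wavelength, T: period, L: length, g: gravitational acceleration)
Dimensionally correct: a = v²/r, v = fλ, T = 2π√(L/g)
Dimensionally incorrect: none
Ordered (correct first, then incorrect): a = v²/r, v = fλ, T = 2π√(L/g)

- a = v²/r: LHS [L T^-2], RHS [L T^-2] → correct ✓
- v = fλ: LHS [L T^-1], RHS [L T^-1] → correct ✓
- T = 2π√(L/g): LHS [T], RHS [T] → correct ✓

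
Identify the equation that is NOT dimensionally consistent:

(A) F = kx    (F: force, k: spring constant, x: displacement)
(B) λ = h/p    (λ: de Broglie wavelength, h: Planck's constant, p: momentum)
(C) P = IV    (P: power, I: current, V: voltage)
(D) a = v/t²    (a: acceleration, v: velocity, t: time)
(D) a = v/t²

The equation (D) a = v/t² is dimensionally incorrect.

LHS (a): [L T^-2]
RHS (v/t²): [L T^-3] ✗

The dimensions do not match. The other three equations balance.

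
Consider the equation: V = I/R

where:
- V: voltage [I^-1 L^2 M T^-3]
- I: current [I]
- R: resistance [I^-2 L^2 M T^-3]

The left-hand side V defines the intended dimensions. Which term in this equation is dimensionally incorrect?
The right-hand side term I/R

V has dimensions [I^-1 L^2 M T^-3], but I/R has dimensions [I^3 L^-2 M^-1 T^3], so the term I/R is dimensionally wrong for V.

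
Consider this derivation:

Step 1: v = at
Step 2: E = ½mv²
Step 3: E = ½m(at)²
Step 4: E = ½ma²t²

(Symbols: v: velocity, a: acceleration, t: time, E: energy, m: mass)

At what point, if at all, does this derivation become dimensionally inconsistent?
No step introduces an error — all steps are dimensionally consistent.

Step 1: v = at → LHS [L T^-1], RHS [L T^-1] ✓
Step 2: E = ½mv² → LHS [L^2 M T^-2], RHS [L^2 M T^-2] ✓
Step 3: E = ½m(at)² → LHS [L^2 M T^-2], RHS [L^2 M T^-2] ✓
Step 4: E = ½ma²t² → LHS [L^2 M T^-2], RHS [L^2 M T^-2] ✓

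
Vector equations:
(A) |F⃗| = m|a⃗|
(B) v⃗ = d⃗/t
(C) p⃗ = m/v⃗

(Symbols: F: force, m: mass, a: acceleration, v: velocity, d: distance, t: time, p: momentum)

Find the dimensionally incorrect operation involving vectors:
(C) p⃗ = m/v⃗

(A) |F⃗| = m|a⃗|: LHS [L M T^-2], RHS [L M T^-2] ✓ — magnitudes of vectors are scalars
(B) v⃗ = d⃗/t: LHS [L T^-1], RHS [L T^-1] ✓ — displacement (vector) divided by time (scalar)
(C) p⃗ = m/v⃗: LHS [L M T^-1], RHS [L^-1 M T] ✗ — momentum is mass times velocity; should be mv⃗ (and division by a vector is undefined)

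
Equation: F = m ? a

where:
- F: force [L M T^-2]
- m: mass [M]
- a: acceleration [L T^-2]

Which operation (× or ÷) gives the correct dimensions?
multiplication (×): F = m × a

F [L M T^-2]; m [M]; a [L T^-2].
m × a → [L M T^-2] ✓
m ÷ a → [L^-1 M T^2] ✗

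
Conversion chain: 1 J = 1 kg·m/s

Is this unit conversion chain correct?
The chain is incorrect (it contains an error).

Incorrect: Joule is kg·m²/s², not kg·m/s (that is momentum)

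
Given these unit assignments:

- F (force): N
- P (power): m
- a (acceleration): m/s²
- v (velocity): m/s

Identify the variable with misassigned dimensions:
P

The variable P (power) should have units W, not m.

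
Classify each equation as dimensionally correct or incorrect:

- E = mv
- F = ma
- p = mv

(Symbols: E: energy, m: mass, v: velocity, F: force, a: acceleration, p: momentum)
Dimensionally correct: F = ma, p = mv
Dimensionally incorrect: E = mv
Ordered (correct first, then incorrect): F = ma, p = mv, E = mv

- E = mv: LHS [L^2 M T^-2], RHS [L M T^-1] → incorrect ✗
- F = ma: LHS [L M T^-2], RHS [L M T^-2] → correct ✓
- p = mv: LHS [L M T^-1], RHS [L M T^-1] → correct ✓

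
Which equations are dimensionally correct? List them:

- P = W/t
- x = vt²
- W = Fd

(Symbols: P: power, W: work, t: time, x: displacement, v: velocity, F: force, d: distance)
Dimensionally correct: P = W/t, W = Fd
Dimensionally incorrect: x = vt²
Ordered (correct first, then incorrect): P = W/t, W = Fd, x = vt²

- P = W/t: LHS [L^2 M T^-3], RHS [L^2 M T^-3] → correct ✓
- x = vt²: LHS [L], RHS [L T] → incorrect ✗
- W = Fd: LHS [L^2 M T^-2], RHS [L^2 M T^-2] → correct ✓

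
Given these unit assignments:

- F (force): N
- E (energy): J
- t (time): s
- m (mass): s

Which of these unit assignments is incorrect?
m

The variable m (mass) should have units kg, not s.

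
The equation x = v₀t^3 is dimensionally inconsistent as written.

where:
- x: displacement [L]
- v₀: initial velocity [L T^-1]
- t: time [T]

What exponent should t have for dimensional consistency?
The exponent of t should be 1: x = v₀t

The LHS x has dimensions [L]; t has dimensions [T].
As written, the RHS v₀t^3 (exponent 3 on t) has dimensions [L T^2], which does not match.
With exponent 1, the RHS v₀t has dimensions [L], matching the LHS.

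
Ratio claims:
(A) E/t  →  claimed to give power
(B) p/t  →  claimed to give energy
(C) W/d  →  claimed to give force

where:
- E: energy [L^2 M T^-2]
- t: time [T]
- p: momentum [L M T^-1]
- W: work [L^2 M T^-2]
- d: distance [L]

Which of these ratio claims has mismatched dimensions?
(B) p/t does not give energy

(A) E/t: [L^2 M T^-3] = power [L^2 M T^-3] ✓
(B) p/t: [L M T^-2] ≠ energy [L^2 M T^-2] ✗
(C) W/d: [L M T^-2] = force [L M T^-2] ✓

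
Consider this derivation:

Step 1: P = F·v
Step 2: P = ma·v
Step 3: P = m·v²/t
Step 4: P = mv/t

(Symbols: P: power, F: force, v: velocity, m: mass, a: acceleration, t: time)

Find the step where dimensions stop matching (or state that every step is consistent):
Step 4

Step 1: P = F·v → LHS [L^2 M T^-3], RHS [L^2 M T^-3] ✓
Step 2: P = ma·v → LHS [L^2 M T^-3], RHS [L^2 M T^-3] ✓
Step 3: P = m·v²/t → LHS [L^2 M T^-3], RHS [L^2 M T^-3] ✓
Step 4: P = mv/t → LHS [L^2 M T^-3], RHS [L M T^-2] ✗

The first dimensional inconsistency appears in step 4: P = mv/t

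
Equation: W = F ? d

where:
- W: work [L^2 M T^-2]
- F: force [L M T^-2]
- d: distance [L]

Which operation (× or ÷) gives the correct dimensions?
multiplication (×): W = F × d

W [L^2 M T^-2]; F [L M T^-2]; d [L].
F × d → [L^2 M T^-2] ✓
F ÷ d → [M T^-2] ✗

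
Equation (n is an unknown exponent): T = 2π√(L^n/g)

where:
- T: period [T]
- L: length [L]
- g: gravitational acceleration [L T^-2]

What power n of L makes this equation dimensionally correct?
n = 1

T has dimensions [T]; L has dimensions [L].
With n = 1: 2π√(L^1/g) has dimensions [T], matching the LHS ✓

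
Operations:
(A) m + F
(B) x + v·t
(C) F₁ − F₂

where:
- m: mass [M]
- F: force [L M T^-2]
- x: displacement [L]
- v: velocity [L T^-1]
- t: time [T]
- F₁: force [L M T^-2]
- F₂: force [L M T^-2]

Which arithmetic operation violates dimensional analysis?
(A) m + F

(A) m + F: m [M] and F [L M T^-2] — different dimensions cannot be added/subtracted ✗
(B) x + v·t: x [L] and v·t [L] — same dimensions ✓
(C) F₁ − F₂: F₁ [L M T^-2] and F₂ [L M T^-2] — same dimensions ✓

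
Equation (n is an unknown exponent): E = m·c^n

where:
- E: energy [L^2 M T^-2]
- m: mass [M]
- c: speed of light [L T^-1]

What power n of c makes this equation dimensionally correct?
n = 2

E has dimensions [L^2 M T^-2]; c has dimensions [L T^-1].
The rest of the RHS has dimensions [M], so c^n must supply [L^2 T^-2].
With n = 2: m·c^2 has dimensions [L^2 M T^-2], matching the LHS ✓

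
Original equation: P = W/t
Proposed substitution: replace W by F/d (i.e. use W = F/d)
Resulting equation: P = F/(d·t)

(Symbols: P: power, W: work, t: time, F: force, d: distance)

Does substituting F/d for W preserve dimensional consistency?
No

[W] = [L^2 M T^-2] and [F/d] = [M T^-2]. These differ, so the substitution replaces a quantity by one of different dimensions and the result P = F/(d·t) has LHS [L^2 M T^-3] vs RHS [M T^-3] — inconsistent.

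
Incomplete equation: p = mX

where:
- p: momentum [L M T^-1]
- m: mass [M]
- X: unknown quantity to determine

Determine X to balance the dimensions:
X = v (velocity), dimensions [L T^-1]

p has dimensions [L M T^-1]; the rest of the RHS (m) has dimensions [M].
So X must have dimensions [L T^-1] — X = v (velocity).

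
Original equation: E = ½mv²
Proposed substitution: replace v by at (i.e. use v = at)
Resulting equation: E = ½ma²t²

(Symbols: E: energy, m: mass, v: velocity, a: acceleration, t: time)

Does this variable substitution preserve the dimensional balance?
Yes

[v] = [L T^-1] and [at] = [L T^-1]. These match, so the substitution replaces a quantity by one of the same dimensions and the result E = ½ma²t² has LHS [L^2 M T^-2] vs RHS [L^2 M T^-2] — still consistent.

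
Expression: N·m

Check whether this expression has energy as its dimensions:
Yes

The expression N·m has dimensions [L^2 M T^-2], which is exactly energy [L^2 M T^-2].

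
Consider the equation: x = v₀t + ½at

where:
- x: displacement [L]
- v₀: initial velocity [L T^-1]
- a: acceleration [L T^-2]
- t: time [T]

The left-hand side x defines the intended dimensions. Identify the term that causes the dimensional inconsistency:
The term ½at

Checking each RHS term against the LHS:
- v₀t: [L] — matches x [L] ✓
- ½at: [L T^-1] — does NOT match x [L] ✗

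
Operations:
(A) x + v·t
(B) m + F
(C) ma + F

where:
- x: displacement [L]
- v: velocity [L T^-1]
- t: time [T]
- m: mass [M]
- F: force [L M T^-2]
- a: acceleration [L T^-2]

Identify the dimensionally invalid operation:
(B) m + F

(A) x + v·t: x [L] and v·t [L] — same dimensions ✓
(B) m + F: m [M] and F [L M T^-2] — different dimensions cannot be added/subtracted ✗
(C) ma + F: ma [L M T^-2] and F [L M T^-2] — same dimensions ✓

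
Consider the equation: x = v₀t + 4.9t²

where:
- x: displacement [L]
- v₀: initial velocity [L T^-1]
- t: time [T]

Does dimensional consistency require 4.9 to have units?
Yes

x has dimensions [L], while t² alone has dimensions [T^2]. For the equation to balance, the factor 4.9 must carry dimensions [L T^-2] — it is a dimensional constant (a numerical value of a physical quantity with its units suppressed), not a pure number.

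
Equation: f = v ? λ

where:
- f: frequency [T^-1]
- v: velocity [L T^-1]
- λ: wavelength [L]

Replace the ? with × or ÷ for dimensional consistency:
division (÷): f = v ÷ λ

f [T^-1]; v [L T^-1]; λ [L].
v × λ → [L^2 T^-1] ✗
v ÷ λ → [T^-1] ✓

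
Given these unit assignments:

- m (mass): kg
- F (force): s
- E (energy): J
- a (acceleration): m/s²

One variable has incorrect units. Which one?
F

The variable F (force) should have units N, not s.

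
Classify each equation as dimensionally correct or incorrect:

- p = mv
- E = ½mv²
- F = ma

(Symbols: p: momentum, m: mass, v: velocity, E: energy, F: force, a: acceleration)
Dimensionally correct: p = mv, E = ½mv², F = ma
Dimensionally incorrect: none
Ordered (correct first, then incorrect): p = mv, E = ½mv², F = ma

- p = mv: LHS [L M T^-1], RHS [L M T^-1] → correct ✓
- E = ½mv²: LHS [L^2 M T^-2], RHS [L^2 M T^-2] → correct ✓
- F = ma: LHS [L M T^-2], RHS [L M T^-2] → correct ✓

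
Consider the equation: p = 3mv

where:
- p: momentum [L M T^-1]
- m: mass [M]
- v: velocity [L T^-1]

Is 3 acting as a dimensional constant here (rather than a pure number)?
No

p has dimensions [L M T^-1] and mv already has dimensions [L M T^-1], so the equation balances without 3 contributing any dimensions. 3 is a pure (dimensionless) number; changing or removing it would not affect dimensional consistency.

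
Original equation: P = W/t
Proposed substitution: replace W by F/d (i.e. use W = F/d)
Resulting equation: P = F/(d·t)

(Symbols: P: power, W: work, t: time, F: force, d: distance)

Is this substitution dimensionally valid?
No

[W] = [L^2 M T^-2] and [F/d] = [M T^-2]. These differ, so the substitution replaces a quantity by one of different dimensions and the result P = F/(d·t) has LHS [L^2 M T^-3] vs RHS [M T^-3] — inconsistent.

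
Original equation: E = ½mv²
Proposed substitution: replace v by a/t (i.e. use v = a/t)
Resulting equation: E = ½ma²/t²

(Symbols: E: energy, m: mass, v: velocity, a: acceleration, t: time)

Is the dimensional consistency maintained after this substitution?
No

[v] = [L T^-1] and [a/t] = [L T^-3]. These differ, so the substitution replaces a quantity by one of different dimensions and the result E = ½ma²/t² has LHS [L^2 M T^-2] vs RHS [L^2 M T^-6] — inconsistent.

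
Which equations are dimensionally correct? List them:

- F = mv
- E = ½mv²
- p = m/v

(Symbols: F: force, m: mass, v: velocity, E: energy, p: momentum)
Dimensionally correct: E = ½mv²
Dimensionally incorrect: F = mv, p = m/v
Ordered (correct first, then incorrect): E = ½mv², F = mv, p = m/v

- F = mv: LHS [L M T^-2], RHS [L M T^-1] → incorrect ✗
- E = ½mv²: LHS [L^2 M T^-2], RHS [L^2 M T^-2] → correct ✓
- p = m/v: LHS [L M T^-1], RHS [L^-1 M T] → incorrect ✗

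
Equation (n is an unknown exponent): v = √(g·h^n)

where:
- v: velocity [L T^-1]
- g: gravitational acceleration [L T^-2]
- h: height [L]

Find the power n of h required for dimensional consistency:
n = 1

v has dimensions [L T^-1]; h has dimensions [L].
With n = 1: √(g·h^1) has dimensions [L T^-1], matching the LHS ✓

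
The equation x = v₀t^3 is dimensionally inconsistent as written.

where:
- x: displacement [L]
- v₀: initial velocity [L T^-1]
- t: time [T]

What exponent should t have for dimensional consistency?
The exponent of t should be 1: x = v₀t

The LHS x has dimensions [L]; t has dimensions [T].
As written, the RHS v₀t^3 (exponent 3 on t) has dimensions [L T^2], which does not match.
With exponent 1, the RHS v₀t has dimensions [L], matching the LHS.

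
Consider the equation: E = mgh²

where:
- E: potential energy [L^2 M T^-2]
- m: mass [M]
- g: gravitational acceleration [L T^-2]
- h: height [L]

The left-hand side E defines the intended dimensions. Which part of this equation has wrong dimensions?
The right-hand side term mgh²

E has dimensions [L^2 M T^-2], but mgh² has dimensions [L^3 M T^-2], so the term mgh² is dimensionally wrong for E.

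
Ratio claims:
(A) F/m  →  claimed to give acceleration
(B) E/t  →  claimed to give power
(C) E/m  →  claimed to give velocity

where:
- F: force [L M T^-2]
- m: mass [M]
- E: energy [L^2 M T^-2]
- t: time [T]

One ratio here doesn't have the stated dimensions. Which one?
(C) E/m does not give velocity

(A) F/m: [L T^-2] = acceleration [L T^-2] ✓
(B) E/t: [L^2 M T^-3] = power [L^2 M T^-3] ✓
(C) E/m: [L^2 T^-2] ≠ velocity [L T^-1] ✗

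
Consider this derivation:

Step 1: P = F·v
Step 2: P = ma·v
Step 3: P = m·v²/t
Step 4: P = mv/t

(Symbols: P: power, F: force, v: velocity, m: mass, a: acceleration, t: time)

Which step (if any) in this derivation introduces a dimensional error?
Step 4

Step 1: P = F·v → LHS [L^2 M T^-3], RHS [L^2 M T^-3] ✓
Step 2: P = ma·v → LHS [L^2 M T^-3], RHS [L^2 M T^-3] ✓
Step 3: P = m·v²/t → LHS [L^2 M T^-3], RHS [L^2 M T^-3] ✓
Step 4: P = mv/t → LHS [L^2 M T^-3], RHS [L M T^-2] ✗

The first dimensional inconsistency appears in step 4: P = mv/t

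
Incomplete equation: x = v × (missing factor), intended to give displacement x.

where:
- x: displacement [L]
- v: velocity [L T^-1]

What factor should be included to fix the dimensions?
t (time), dimensions [T]

x has dimensions [L] and v has dimensions [L T^-1].
The missing factor must have dimensions [L] / [L T^-1] = [T], i.e. time (t).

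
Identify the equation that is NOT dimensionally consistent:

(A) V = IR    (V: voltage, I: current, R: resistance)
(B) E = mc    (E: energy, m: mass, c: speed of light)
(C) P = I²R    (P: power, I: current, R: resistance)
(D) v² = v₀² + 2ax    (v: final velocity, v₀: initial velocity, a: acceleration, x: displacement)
(B) E = mc

The equation (B) E = mc is dimensionally incorrect.

LHS (E): [L^2 M T^-2]
RHS (mc): [L M T^-1] ✗

The dimensions do not match. The other three equations balance.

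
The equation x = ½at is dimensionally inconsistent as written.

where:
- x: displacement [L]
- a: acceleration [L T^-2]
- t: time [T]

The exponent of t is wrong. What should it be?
The exponent of t should be 2: x = ½at^2

The LHS x has dimensions [L]; t has dimensions [T].
As written, the RHS ½at (exponent 1 on t) has dimensions [L T^-1], which does not match.
With exponent 2, the RHS ½at^2 has dimensions [L], matching the LHS.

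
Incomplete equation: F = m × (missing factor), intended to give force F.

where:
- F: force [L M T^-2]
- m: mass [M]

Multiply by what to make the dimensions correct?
a (acceleration), dimensions [L T^-2]

F has dimensions [L M T^-2] and m has dimensions [M].
The missing factor must have dimensions [L M T^-2] / [M] = [L T^-2], i.e. acceleration (a).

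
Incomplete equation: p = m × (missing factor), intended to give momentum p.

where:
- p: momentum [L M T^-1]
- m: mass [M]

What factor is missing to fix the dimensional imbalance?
v (velocity), dimensions [L T^-1]

p has dimensions [L M T^-1] and m has dimensions [M].
The missing factor must have dimensions [L M T^-1] / [M] = [L T^-1], i.e. velocity (v).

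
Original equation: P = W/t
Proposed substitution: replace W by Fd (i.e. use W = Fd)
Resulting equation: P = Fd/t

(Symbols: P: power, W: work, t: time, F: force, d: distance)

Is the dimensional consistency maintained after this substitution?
Yes

[W] = [L^2 M T^-2] and [Fd] = [L^2 M T^-2]. These match, so the substitution replaces a quantity by one of the same dimensions and the result P = Fd/t has LHS [L^2 M T^-3] vs RHS [L^2 M T^-3] — still consistent.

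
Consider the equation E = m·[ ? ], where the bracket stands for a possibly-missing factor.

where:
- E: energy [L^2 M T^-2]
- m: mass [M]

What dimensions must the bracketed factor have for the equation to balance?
[L^2 T^-2] — velocity squared (e.g. v²)

E has dimensions [L^2 M T^-2]; m has dimensions [M].
The bracketed factor must supply [L^2 M T^-2] / [M] = [L^2 T^-2].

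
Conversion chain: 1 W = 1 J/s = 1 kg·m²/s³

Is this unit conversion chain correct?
The chain is correct (no errors).

Correct: Watt is Joule per second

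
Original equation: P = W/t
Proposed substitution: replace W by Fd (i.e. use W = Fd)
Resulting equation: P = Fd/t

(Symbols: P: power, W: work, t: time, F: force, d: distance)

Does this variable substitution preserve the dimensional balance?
Yes

[W] = [L^2 M T^-2] and [Fd] = [L^2 M T^-2]. These match, so the substitution replaces a quantity by one of the same dimensions and the result P = Fd/t has LHS [L^2 M T^-3] vs RHS [L^2 M T^-3] — still consistent.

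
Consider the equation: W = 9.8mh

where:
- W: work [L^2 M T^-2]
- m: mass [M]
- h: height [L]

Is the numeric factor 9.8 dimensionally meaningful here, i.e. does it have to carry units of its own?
Yes

W has dimensions [L^2 M T^-2], while mh alone has dimensions [L M]. For the equation to balance, the factor 9.8 must carry dimensions [L T^-2] — it is a dimensional constant (a numerical value of a physical quantity with its units suppressed), not a pure number.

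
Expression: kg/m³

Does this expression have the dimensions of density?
Yes

The expression kg/m³ has dimensions [L^-3 M], which is exactly density [L^-3 M].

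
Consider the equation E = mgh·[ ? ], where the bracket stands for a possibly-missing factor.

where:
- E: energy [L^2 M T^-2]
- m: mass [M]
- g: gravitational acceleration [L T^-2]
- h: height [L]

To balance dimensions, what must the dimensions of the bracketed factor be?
Nothing is missing — the bracketed factor must be dimensionless.

E has dimensions [L^2 M T^-2] and mgh already has dimensions [L^2 M T^-2], so E = mgh is dimensionally complete.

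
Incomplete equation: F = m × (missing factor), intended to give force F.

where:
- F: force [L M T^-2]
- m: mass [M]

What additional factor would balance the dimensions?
a (acceleration), dimensions [L T^-2]

F has dimensions [L M T^-2] and m has dimensions [M].
The missing factor must have dimensions [L M T^-2] / [M] = [L T^-2], i.e. acceleration (a).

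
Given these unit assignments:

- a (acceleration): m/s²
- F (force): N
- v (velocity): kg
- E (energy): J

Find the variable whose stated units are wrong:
v

The variable v (velocity) should have units m/s, not kg.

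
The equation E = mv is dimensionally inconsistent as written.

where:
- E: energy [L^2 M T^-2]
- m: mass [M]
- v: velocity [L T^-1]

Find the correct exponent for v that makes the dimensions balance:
The exponent of v should be 2: E = mv^2

The LHS E has dimensions [L^2 M T^-2]; v has dimensions [L T^-1].
As written, the RHS mv (exponent 1 on v) has dimensions [L M T^-1], which does not match.
With exponent 2, the RHS mv^2 has dimensions [L^2 M T^-2], matching the LHS.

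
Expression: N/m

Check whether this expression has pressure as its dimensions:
No

The expression N/m has dimensions [M T^-2], but pressure has dimensions [L^-1 M T^-2].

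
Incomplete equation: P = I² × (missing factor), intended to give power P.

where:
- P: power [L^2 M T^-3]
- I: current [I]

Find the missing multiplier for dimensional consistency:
R (resistance), dimensions [I^-2 L^2 M T^-3]

P has dimensions [L^2 M T^-3] and I² has dimensions [I^2].
The missing factor must have dimensions [L^2 M T^-3] / [I^2] = [I^-2 L^2 M T^-3], i.e. resistance (R).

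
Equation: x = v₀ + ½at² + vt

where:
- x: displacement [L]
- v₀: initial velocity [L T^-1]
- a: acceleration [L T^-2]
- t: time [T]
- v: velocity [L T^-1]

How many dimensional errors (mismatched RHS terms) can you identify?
1

LHS x: [L]
- v₀: [L T^-1] ✗
- ½at²: [L] ✓
- vt: [L] ✓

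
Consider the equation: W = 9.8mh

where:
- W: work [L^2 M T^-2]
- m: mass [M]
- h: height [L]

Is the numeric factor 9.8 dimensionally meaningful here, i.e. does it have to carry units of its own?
Yes

W has dimensions [L^2 M T^-2], while mh alone has dimensions [L M]. For the equation to balance, the factor 9.8 must carry dimensions [L T^-2] — it is a dimensional constant (a numerical value of a physical quantity with its units suppressed), not a pure number.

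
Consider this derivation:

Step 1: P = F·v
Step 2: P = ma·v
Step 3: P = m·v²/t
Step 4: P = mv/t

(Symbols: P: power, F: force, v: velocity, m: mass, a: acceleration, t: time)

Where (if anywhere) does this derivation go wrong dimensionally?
Step 4

Step 1: P = F·v → LHS [L^2 M T^-3], RHS [L^2 M T^-3] ✓
Step 2: P = ma·v → LHS [L^2 M T^-3], RHS [L^2 M T^-3] ✓
Step 3: P = m·v²/t → LHS [L^2 M T^-3], RHS [L^2 M T^-3] ✓
Step 4: P = mv/t → LHS [L^2 M T^-3], RHS [L M T^-2] ✗

The first dimensional inconsistency appears in step 4: P = mv/t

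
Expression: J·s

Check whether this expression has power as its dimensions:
No

The expression J·s has dimensions [L^2 M T^-1], but power has dimensions [L^2 M T^-3].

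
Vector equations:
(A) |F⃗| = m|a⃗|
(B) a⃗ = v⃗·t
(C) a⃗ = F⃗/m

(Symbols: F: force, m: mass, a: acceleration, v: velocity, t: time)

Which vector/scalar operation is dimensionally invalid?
(B) a⃗ = v⃗·t

(A) |F⃗| = m|a⃗|: LHS [L M T^-2], RHS [L M T^-2] ✓ — magnitudes of vectors are scalars
(B) a⃗ = v⃗·t: LHS [L T^-2], RHS [L] ✗ — acceleration is velocity per time; should be v⃗/t
(C) a⃗ = F⃗/m: LHS [L T^-2], RHS [L T^-2] ✓ — force (vector) divided by mass (scalar)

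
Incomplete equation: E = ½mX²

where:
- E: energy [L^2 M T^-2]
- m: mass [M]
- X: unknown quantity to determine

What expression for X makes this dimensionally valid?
X = v (velocity), dimensions [L T^-1]

E has dimensions [L^2 M T^-2]; the rest of the RHS (½m) has dimensions [M].
So X² must have dimensions [L^2 T^-2], i.e. X has dimensions [L T^-1] — X = v (velocity).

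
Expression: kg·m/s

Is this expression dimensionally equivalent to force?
No

The expression kg·m/s has dimensions [L M T^-1], but force has dimensions [L M T^-2].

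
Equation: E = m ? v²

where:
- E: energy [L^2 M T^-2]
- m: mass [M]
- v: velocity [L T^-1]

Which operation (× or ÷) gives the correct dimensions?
multiplication (×): E = m × v²

E [L^2 M T^-2]; m [M]; v² [L^2 T^-2].
m × v² → [L^2 M T^-2] ✓
m ÷ v² → [L^-2 M T^2] ✗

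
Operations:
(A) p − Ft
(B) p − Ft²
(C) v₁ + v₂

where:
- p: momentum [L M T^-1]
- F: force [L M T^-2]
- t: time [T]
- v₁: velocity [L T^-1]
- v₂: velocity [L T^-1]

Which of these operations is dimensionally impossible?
(B) p − Ft²

(A) p − Ft: p [L M T^-1] and Ft [L M T^-1] — same dimensions ✓
(B) p − Ft²: p [L M T^-1] and Ft² [L M] — different dimensions cannot be added/subtracted ✗
(C) v₁ + v₂: v₁ [L T^-1] and v₂ [L T^-1] — same dimensions ✓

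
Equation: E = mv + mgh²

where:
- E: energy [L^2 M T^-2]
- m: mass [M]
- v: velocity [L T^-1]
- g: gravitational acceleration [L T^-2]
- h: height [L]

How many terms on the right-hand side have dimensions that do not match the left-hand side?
2

LHS E: [L^2 M T^-2]
- mv: [L M T^-1] ✗
- mgh²: [L^3 M T^-2] ✗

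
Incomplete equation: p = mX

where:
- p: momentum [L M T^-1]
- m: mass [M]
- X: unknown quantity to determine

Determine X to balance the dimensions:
X = v (velocity), dimensions [L T^-1]

p has dimensions [L M T^-1]; the rest of the RHS (m) has dimensions [M].
So X must have dimensions [L T^-1] — X = v (velocity).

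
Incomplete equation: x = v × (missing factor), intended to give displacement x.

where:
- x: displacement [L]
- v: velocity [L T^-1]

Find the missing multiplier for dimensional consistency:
t (time), dimensions [T]

x has dimensions [L] and v has dimensions [L T^-1].
The missing factor must have dimensions [L] / [L T^-1] = [T], i.e. time (t).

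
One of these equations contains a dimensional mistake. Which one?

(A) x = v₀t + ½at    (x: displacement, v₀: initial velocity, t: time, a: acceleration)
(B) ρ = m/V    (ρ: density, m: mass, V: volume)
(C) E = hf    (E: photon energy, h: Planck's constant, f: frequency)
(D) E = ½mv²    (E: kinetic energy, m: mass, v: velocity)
(A) x = v₀t + ½at

The equation (A) x = v₀t + ½at is dimensionally incorrect.

LHS (x): [L]
RHS terms:
  - v₀t: [L] ✓
  - ½at: [L T^-1] ✗ (does not match LHS)

The dimensions do not match. The other three equations balance.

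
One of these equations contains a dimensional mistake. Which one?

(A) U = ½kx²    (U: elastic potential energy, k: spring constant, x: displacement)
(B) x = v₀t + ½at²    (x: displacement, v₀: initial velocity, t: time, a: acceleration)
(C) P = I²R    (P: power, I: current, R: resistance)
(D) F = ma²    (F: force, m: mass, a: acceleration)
(D) F = ma²

The equation (D) F = ma² is dimensionally incorrect.

LHS (F): [L M T^-2]
RHS (ma²): [L^2 M T^-4] ✗

The dimensions do not match. The other three equations balance.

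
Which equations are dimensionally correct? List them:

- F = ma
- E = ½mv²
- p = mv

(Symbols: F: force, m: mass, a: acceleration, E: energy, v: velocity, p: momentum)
Dimensionally correct: F = ma, E = ½mv², p = mv
Dimensionally incorrect: none
Ordered (correct first, then incorrect): F = ma, E = ½mv², p = mv

- F = ma: LHS [L M T^-2], RHS [L M T^-2] → correct ✓
- E = ½mv²: LHS [L^2 M T^-2], RHS [L^2 M T^-2] → correct ✓
- p = mv: LHS [L M T^-1], RHS [L M T^-1] → correct ✓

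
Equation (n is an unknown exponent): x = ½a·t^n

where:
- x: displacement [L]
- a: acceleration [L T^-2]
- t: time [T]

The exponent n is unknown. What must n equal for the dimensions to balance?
n = 2

x has dimensions [L]; t has dimensions [T].
The rest of the RHS has dimensions [L T^-2], so t^n must supply [T^2].
With n = 2: ½a·t^2 has dimensions [L], matching the LHS ✓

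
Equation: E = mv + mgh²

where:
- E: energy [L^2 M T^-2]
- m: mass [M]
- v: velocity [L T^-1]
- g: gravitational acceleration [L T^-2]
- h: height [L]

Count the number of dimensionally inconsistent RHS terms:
2

LHS E: [L^2 M T^-2]
- mv: [L M T^-1] ✗
- mgh²: [L^3 M T^-2] ✗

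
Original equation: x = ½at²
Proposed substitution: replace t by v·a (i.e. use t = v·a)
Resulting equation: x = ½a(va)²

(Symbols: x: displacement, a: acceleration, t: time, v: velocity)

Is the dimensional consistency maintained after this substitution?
No

[t] = [T] and [v·a] = [L^2 T^-3]. These differ, so the substitution replaces a quantity by one of different dimensions and the result x = ½a(va)² has LHS [L] vs RHS [L^5 T^-8] — inconsistent.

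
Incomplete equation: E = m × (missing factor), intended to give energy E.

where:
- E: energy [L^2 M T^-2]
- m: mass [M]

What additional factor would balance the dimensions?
v² (velocity squared), dimensions [L^2 T^-2]

E has dimensions [L^2 M T^-2] and m has dimensions [M].
The missing factor must have dimensions [L^2 M T^-2] / [M] = [L^2 T^-2], i.e. velocity squared (v²).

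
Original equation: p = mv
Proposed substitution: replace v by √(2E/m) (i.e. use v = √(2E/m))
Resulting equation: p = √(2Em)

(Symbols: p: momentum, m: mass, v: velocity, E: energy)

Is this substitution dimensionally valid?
Yes

[v] = [L T^-1] and [√(2E/m)] = [L T^-1]. These match, so the substitution replaces a quantity by one of the same dimensions and the result p = √(2Em) has LHS [L M T^-1] vs RHS [L M T^-1] — still consistent.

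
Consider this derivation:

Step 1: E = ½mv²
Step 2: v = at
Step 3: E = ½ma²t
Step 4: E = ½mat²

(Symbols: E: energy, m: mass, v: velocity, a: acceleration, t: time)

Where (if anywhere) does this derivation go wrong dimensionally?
Step 3

Step 1: E = ½mv² → LHS [L^2 M T^-2], RHS [L^2 M T^-2] ✓
Step 2: v = at → LHS [L T^-1], RHS [L T^-1] ✓
Step 3: E = ½ma²t → LHS [L^2 M T^-2], RHS [L^2 M T^-3] ✗

The first dimensional inconsistency appears in step 3: E = ½ma²t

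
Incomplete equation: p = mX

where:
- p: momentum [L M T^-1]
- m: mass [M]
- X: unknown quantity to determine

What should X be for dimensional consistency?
X = v (velocity), dimensions [L T^-1]

p has dimensions [L M T^-1]; the rest of the RHS (m) has dimensions [M].
So X must have dimensions [L T^-1] — X = v (velocity).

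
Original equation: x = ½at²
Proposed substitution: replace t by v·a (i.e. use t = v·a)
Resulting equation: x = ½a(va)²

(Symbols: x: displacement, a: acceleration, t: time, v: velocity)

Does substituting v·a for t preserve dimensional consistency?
No

[t] = [T] and [v·a] = [L^2 T^-3]. These differ, so the substitution replaces a quantity by one of different dimensions and the result x = ½a(va)² has LHS [L] vs RHS [L^5 T^-8] — inconsistent.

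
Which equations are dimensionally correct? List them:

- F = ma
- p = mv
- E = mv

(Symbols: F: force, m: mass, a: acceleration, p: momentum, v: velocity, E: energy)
Dimensionally correct: F = ma, p = mv
Dimensionally incorrect: E = mv
Ordered (correct first, then incorrect): F = ma, p = mv, E = mv

- F = ma: LHS [L M T^-2], RHS [L M T^-2] → correct ✓
- p = mv: LHS [L M T^-1], RHS [L M T^-1] → correct ✓
- E = mv: LHS [L^2 M T^-2], RHS [L M T^-1] → incorrect ✗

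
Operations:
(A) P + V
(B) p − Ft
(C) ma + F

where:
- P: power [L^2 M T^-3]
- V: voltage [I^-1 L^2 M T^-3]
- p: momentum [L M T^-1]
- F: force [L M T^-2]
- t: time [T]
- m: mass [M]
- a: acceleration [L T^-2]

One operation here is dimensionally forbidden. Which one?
(A) P + V

(A) P + V: P [L^2 M T^-3] and V [I^-1 L^2 M T^-3] — different dimensions cannot be added/subtracted ✗
(B) p − Ft: p [L M T^-1] and Ft [L M T^-1] — same dimensions ✓
(C) ma + F: ma [L M T^-2] and F [L M T^-2] — same dimensions ✓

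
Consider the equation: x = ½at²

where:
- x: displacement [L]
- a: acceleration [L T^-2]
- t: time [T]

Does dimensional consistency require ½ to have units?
No

x has dimensions [L] and at² already has dimensions [L], so the equation balances without ½ contributing any dimensions. ½ is a pure (dimensionless) number; changing or removing it would not affect dimensional consistency.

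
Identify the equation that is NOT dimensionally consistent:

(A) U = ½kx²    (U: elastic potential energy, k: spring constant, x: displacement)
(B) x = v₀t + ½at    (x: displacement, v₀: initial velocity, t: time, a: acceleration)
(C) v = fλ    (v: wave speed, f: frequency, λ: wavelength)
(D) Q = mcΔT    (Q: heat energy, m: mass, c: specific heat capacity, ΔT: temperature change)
(B) x = v₀t + ½at

The equation (B) x = v₀t + ½at is dimensionally incorrect.

LHS (x): [L]
RHS terms:
  - v₀t: [L] ✓
  - ½at: [L T^-1] ✗ (does not match LHS)

The dimensions do not match. The other three equations balance.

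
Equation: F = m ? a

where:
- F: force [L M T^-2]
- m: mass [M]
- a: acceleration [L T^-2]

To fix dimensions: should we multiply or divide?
multiplication (×): F = m × a

F [L M T^-2]; m [M]; a [L T^-2].
m × a → [L M T^-2] ✓
m ÷ a → [L^-1 M T^2] ✗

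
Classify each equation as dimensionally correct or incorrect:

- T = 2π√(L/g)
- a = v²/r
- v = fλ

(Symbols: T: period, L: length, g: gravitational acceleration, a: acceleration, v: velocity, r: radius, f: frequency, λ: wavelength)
Dimensionally correct: T = 2π√(L/g), a = v²/r, v = fλ
Dimensionally incorrect: none
Ordered (correct first, then incorrect): T = 2π√(L/g), a = v²/r, v = fλ

- T = 2π√(L/g): LHS [T], RHS [T] → correct ✓
- a = v²/r: LHS [L T^-2], RHS [L T^-2] → correct ✓
- v = fλ: LHS [L T^-1], RHS [L T^-1] → correct ✓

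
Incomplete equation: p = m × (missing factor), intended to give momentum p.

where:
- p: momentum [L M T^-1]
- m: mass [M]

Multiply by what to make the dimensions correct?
v (velocity), dimensions [L T^-1]

p has dimensions [L M T^-1] and m has dimensions [M].
The missing factor must have dimensions [L M T^-1] / [M] = [L T^-1], i.e. velocity (v).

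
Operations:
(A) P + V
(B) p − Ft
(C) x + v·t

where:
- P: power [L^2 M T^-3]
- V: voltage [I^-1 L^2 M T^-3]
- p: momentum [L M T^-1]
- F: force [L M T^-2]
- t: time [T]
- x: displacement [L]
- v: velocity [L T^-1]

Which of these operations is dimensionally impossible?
(A) P + V

(A) P + V: P [L^2 M T^-3] and V [I^-1 L^2 M T^-3] — different dimensions cannot be added/subtracted ✗
(B) p − Ft: p [L M T^-1] and Ft [L M T^-1] — same dimensions ✓
(C) x + v·t: x [L] and v·t [L] — same dimensions ✓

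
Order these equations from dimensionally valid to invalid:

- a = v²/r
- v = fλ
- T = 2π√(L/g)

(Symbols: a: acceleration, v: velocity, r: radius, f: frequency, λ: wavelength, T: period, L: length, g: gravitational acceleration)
Dimensionally correct: a = v²/r, v = fλ, T = 2π√(L/g)
Dimensionally incorrect: none
Ordered (correct first, then incorrect): a = v²/r, v = fλ, T = 2π√(L/g)

- a = v²/r: LHS [L T^-2], RHS [L T^-2] → correct ✓
- v = fλ: LHS [L T^-1], RHS [L T^-1] → correct ✓
- T = 2π√(L/g): LHS [T], RHS [T] → correct ✓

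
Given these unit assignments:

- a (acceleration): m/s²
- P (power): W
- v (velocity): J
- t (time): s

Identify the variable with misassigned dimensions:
v

The variable v (velocity) should have units m/s, not J.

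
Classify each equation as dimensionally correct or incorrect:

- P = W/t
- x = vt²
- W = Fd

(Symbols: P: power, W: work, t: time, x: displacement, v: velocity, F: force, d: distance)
Dimensionally correct: P = W/t, W = Fd
Dimensionally incorrect: x = vt²
Ordered (correct first, then incorrect): P = W/t, W = Fd, x = vt²

- P = W/t: LHS [L^2 M T^-3], RHS [L^2 M T^-3] → correct ✓
- x = vt²: LHS [L], RHS [L T] → incorrect ✗
- W = Fd: LHS [L^2 M T^-2], RHS [L^2 M T^-2] → correct ✓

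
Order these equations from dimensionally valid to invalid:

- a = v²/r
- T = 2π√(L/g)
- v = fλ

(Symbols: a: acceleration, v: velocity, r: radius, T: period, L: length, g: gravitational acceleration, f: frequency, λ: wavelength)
Dimensionally correct: a = v²/r, T = 2π√(L/g), v = fλ
Dimensionally incorrect: none
Ordered (correct first, then incorrect): a = v²/r, T = 2π√(L/g), v = fλ

- a = v²/r: LHS [L T^-2], RHS [L T^-2] → correct ✓
- T = 2π√(L/g): LHS [T], RHS [T] → correct ✓
- v = fλ: LHS [L T^-1], RHS [L T^-1] → correct ✓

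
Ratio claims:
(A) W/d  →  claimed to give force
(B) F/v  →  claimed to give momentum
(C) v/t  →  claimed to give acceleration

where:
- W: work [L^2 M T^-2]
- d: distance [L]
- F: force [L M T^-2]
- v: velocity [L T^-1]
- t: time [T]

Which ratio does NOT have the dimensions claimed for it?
(B) F/v does not give momentum

(A) W/d: [L M T^-2] = force [L M T^-2] ✓
(B) F/v: [M T^-1] ≠ momentum [L M T^-1] ✗
(C) v/t: [L T^-2] = acceleration [L T^-2] ✓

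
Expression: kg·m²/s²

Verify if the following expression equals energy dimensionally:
Yes

The expression kg·m²/s² has dimensions [L^2 M T^-2], which is exactly energy [L^2 M T^-2].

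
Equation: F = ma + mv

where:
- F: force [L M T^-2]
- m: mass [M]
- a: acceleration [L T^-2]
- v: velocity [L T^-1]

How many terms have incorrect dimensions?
1

LHS F: [L M T^-2]
- ma: [L M T^-2] ✓
- mv: [L M T^-1] ✗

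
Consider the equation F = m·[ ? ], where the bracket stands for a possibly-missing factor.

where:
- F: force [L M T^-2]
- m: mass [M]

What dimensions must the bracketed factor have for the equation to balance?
[L T^-2] — acceleration (e.g. a)

F has dimensions [L M T^-2]; m has dimensions [M].
The bracketed factor must supply [L M T^-2] / [M] = [L T^-2].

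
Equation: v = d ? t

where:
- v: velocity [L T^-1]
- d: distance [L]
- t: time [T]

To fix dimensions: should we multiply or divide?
division (÷): v = d ÷ t

v [L T^-1]; d [L]; t [T].
d × t → [L T] ✗
d ÷ t → [L T^-1] ✓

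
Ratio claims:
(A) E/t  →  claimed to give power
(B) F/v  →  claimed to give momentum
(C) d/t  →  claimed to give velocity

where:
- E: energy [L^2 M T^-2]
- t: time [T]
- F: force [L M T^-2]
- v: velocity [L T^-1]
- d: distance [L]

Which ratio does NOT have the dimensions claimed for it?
(B) F/v does not give momentum

(A) E/t: [L^2 M T^-3] = power [L^2 M T^-3] ✓
(B) F/v: [M T^-1] ≠ momentum [L M T^-1] ✗
(C) d/t: [L T^-1] = velocity [L T^-1] ✓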